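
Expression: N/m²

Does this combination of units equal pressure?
Yes

The expression N/m² has dimensions [L^-1 M T^-2], which is exactly pressure [L^-1 M T^-2].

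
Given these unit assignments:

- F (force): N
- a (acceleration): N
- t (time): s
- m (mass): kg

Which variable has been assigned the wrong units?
a

The variable a (acceleration) should have units m/s², not N.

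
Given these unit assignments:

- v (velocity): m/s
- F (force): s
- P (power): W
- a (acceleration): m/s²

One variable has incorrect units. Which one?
F

The variable F (force) should have units N, not s.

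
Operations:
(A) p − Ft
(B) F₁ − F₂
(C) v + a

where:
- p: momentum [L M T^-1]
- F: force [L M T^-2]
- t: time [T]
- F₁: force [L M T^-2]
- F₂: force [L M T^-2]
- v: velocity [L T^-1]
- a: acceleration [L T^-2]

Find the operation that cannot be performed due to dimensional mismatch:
(C) v + a

(A) p − Ft: p [L M T^-1] and Ft [L M T^-1] — same dimensions ✓
(B) F₁ − F₂: F₁ [L M T^-2] and F₂ [L M T^-2] — same dimensions ✓
(C) v + a: v [L T^-1] and a [L T^-2] — different dimensions cannot be added/subtracted ✗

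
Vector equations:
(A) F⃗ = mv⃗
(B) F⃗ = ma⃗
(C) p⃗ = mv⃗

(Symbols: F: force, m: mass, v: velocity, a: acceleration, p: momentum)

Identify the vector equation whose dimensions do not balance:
(A) F⃗ = mv⃗

(A) F⃗ = mv⃗: LHS [L M T^-2], RHS [L M T^-1] ✗ — mass times velocity is momentum, not force; should be ma⃗
(B) F⃗ = ma⃗: LHS [L M T^-2], RHS [L M T^-2] ✓ — Force and acceleration are vectors, mass is a scalar
(C) p⃗ = mv⃗: LHS [L M T^-1], RHS [L M T^-1] ✓ — mass (scalar) times velocity (vector)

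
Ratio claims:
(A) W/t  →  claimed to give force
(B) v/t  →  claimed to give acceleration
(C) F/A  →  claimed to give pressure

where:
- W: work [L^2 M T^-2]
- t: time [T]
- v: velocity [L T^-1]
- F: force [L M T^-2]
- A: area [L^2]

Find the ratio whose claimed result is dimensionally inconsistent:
(A) W/t does not give force

(A) W/t: [L^2 M T^-3] ≠ force [L M T^-2] ✗
(B) v/t: [L T^-2] = acceleration [L T^-2] ✓
(C) F/A: [L^-1 M T^-2] = pressure [L^-1 M T^-2] ✓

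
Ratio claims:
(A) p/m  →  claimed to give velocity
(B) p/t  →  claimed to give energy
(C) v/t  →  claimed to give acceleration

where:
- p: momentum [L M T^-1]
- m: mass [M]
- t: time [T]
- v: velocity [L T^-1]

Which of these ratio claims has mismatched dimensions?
(B) p/t does not give energy

(A) p/m: [L T^-1] = velocity [L T^-1] ✓
(B) p/t: [L M T^-2] ≠ energy [L^2 M T^-2] ✗
(C) v/t: [L T^-2] = acceleration [L T^-2] ✓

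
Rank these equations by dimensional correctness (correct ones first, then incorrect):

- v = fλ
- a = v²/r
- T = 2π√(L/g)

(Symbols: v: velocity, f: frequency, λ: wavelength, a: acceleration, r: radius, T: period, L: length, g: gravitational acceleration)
Dimensionally correct: v = fλ, a = v²/r, T = 2π√(L/g)
Dimensionally incorrect: none
Ordered (correct first, then incorrect): v = fλ, a = v²/r, T = 2π√(L/g)

- v = fλ: LHS [L T^-1], RHS [L T^-1] → correct ✓
- a = v²/r: LHS [L T^-2], RHS [L T^-2] → correct ✓
- T = 2π√(L/g): LHS [T], RHS [T] → correct ✓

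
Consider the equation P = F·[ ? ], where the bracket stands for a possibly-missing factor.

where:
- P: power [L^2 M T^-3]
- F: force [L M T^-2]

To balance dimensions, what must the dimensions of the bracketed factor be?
[L T^-1] — velocity (e.g. v)

P has dimensions [L^2 M T^-3]; F has dimensions [L M T^-2].
The bracketed factor must supply [L^2 M T^-3] / [L M T^-2] = [L T^-1].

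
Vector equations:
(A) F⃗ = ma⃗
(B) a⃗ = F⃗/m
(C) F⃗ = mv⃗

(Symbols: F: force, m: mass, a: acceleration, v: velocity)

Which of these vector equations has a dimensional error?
(C) F⃗ = mv⃗

(A) F⃗ = ma⃗: LHS [L M T^-2], RHS [L M T^-2] ✓ — Force and acceleration are vectors, mass is a scalar
(B) a⃗ = F⃗/m: LHS [L T^-2], RHS [L T^-2] ✓ — force (vector) divided by mass (scalar)
(C) F⃗ = mv⃗: LHS [L M T^-2], RHS [L M T^-1] ✗ — mass times velocity is momentum, not force; should be ma⃗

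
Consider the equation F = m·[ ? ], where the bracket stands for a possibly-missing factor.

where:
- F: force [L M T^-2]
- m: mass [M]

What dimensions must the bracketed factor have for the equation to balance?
[L T^-2] — acceleration (e.g. a)

F has dimensions [L M T^-2]; m has dimensions [M].
The bracketed factor must supply [L M T^-2] / [M] = [L T^-2].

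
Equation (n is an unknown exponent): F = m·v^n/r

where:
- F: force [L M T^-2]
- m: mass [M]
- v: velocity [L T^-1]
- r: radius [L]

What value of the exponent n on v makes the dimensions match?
n = 2

F has dimensions [L M T^-2]; v has dimensions [L T^-1].
The rest of the RHS has dimensions [L^-1 M], so v^n must supply [L^2 T^-2].
With n = 2: m·v^2/r has dimensions [L M T^-2], matching the LHS ✓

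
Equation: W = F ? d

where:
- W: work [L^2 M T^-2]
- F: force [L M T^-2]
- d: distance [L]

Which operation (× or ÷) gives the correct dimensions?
multiplication (×): W = F × d

W [L^2 M T^-2]; F [L M T^-2]; d [L].
F × d → [L^2 M T^-2] ✓
F ÷ d → [M T^-2] ✗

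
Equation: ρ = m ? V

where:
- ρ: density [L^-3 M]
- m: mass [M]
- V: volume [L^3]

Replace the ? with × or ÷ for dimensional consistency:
division (÷): ρ = m ÷ V

ρ [L^-3 M]; m [M]; V [L^3].
m × V → [L^3 M] ✗
m ÷ V → [L^-3 M] ✓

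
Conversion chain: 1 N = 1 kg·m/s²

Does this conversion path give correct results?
The chain is correct (no errors).

Correct: Newton is defined as kg·m/s²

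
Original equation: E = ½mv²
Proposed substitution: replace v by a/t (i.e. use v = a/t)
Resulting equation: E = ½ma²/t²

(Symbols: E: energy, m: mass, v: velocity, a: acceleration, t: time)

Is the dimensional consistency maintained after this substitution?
No

[v] = [L T^-1] and [a/t] = [L T^-3]. These differ, so the substitution replaces a quantity by one of different dimensions and the result E = ½ma²/t² has LHS [L^2 M T^-2] vs RHS [L^2 M T^-6] — inconsistent.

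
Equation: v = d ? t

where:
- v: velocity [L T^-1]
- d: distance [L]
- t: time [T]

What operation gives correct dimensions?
division (÷): v = d ÷ t

v [L T^-1]; d [L]; t [T].
d × t → [L T] ✗
d ÷ t → [L T^-1] ✓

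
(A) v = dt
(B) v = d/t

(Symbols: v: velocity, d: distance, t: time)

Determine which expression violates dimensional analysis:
(A)

(A) v = dt: LHS [L T^-1], RHS [L T] ✗
(B) v = d/t: LHS [L T^-1], RHS [L T^-1] ✓

Expression (A) v = dt is dimensionally incorrect.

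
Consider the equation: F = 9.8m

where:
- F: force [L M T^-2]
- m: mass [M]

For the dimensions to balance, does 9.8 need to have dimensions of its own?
Yes

F has dimensions [L M T^-2], while m alone has dimensions [M]. For the equation to balance, the factor 9.8 must carry dimensions [L T^-2] — it is a dimensional constant (a numerical value of a physical quantity with its units suppressed), not a pure number.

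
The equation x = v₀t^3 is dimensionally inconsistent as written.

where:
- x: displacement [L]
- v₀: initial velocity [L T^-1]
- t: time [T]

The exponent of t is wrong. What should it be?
The exponent of t should be 1: x = v₀t

The LHS x has dimensions [L]; t has dimensions [T].
As written, the RHS v₀t^3 (exponent 3 on t) has dimensions [L T^2], which does not match.
With exponent 1, the RHS v₀t has dimensions [L], matching the LHS.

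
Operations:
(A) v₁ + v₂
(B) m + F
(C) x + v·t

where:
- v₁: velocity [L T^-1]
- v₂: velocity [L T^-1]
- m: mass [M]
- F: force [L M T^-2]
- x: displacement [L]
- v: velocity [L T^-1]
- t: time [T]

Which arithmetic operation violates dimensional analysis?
(B) m + F

(A) v₁ + v₂: v₁ [L T^-1] and v₂ [L T^-1] — same dimensions ✓
(B) m + F: m [M] and F [L M T^-2] — different dimensions cannot be added/subtracted ✗
(C) x + v·t: x [L] and v·t [L] — same dimensions ✓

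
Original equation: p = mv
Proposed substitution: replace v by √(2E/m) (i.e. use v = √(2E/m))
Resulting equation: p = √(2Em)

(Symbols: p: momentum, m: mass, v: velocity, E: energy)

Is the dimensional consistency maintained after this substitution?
Yes

[v] = [L T^-1] and [√(2E/m)] = [L T^-1]. These match, so the substitution replaces a quantity by one of the same dimensions and the result p = √(2Em) has LHS [L M T^-1] vs RHS [L M T^-1] — still consistent.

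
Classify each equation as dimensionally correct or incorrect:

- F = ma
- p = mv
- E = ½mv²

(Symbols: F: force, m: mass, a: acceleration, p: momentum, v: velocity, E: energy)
Dimensionally correct: F = ma, p = mv, E = ½mv²
Dimensionally incorrect: none
Ordered (correct first, then incorrect): F = ma, p = mv, E = ½mv²

- F = ma: LHS [L M T^-2], RHS [L M T^-2] → correct ✓
- p = mv: LHS [L M T^-1], RHS [L M T^-1] → correct ✓
- E = ½mv²: LHS [L^2 M T^-2], RHS [L^2 M T^-2] → correct ✓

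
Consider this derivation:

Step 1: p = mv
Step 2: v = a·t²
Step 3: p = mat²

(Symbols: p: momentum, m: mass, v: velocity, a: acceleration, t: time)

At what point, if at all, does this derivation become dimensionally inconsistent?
Step 2

Step 1: p = mv → LHS [L M T^-1], RHS [L M T^-1] ✓
Step 2: v = a·t² → LHS [L T^-1], RHS [L] ✗

The first dimensional inconsistency appears in step 2: v = a·t²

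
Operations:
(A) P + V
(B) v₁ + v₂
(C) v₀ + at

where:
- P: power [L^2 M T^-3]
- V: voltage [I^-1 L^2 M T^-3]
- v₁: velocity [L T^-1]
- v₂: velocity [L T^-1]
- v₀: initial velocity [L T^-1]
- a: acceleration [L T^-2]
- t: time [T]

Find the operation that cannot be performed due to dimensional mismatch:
(A) P + V

(A) P + V: P [L^2 M T^-3] and V [I^-1 L^2 M T^-3] — different dimensions cannot be added/subtracted ✗
(B) v₁ + v₂: v₁ [L T^-1] and v₂ [L T^-1] — same dimensions ✓
(C) v₀ + at: v₀ [L T^-1] and at [L T^-1] — same dimensions ✓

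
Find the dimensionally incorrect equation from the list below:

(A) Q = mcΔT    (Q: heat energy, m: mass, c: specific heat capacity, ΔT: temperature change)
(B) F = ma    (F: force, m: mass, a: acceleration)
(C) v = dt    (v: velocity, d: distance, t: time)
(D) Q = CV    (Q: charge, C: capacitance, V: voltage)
(C) v = dt

The equation (C) v = dt is dimensionally incorrect.

LHS (v): [L T^-1]
RHS (dt): [L T] ✗

The dimensions do not match. The other three equations balance.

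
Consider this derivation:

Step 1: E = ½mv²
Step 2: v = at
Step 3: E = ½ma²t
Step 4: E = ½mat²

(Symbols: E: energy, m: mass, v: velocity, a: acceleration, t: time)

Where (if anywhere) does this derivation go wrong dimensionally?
Step 3

Step 1: E = ½mv² → LHS [L^2 M T^-2], RHS [L^2 M T^-2] ✓
Step 2: v = at → LHS [L T^-1], RHS [L T^-1] ✓
Step 3: E = ½ma²t → LHS [L^2 M T^-2], RHS [L^2 M T^-3] ✗

The first dimensional inconsistency appears in step 3: E = ½ma²t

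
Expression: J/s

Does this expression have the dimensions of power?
Yes

The expression J/s has dimensions [L^2 M T^-3], which is exactly power [L^2 M T^-3].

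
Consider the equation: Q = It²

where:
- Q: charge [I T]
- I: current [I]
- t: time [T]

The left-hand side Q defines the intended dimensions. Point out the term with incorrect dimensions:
The right-hand side term It²

Q has dimensions [I T], but It² has dimensions [I T^2], so the term It² is dimensionally wrong for Q.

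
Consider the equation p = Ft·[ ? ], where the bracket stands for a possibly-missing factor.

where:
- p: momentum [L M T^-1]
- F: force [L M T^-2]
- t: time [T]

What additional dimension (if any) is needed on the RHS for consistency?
Nothing is missing — the bracketed factor must be dimensionless.

p has dimensions [L M T^-1] and Ft already has dimensions [L M T^-1], so p = Ft is dimensionally complete.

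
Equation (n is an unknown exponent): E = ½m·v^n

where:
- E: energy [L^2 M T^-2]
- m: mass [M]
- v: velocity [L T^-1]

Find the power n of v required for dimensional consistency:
n = 2

E has dimensions [L^2 M T^-2]; v has dimensions [L T^-1].
The rest of the RHS has dimensions [M], so v^n must supply [L^2 T^-2].
With n = 2: ½m·v^2 has dimensions [L^2 M T^-2], matching the LHS ✓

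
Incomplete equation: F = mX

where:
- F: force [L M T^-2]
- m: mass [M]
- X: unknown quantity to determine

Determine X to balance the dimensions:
X = a (acceleration), dimensions [L T^-2]

F has dimensions [L M T^-2]; the rest of the RHS (m) has dimensions [M].
So X must have dimensions [L T^-2] — X = a (acceleration).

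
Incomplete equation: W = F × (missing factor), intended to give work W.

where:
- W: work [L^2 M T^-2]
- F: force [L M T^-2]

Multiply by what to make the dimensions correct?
d (distance), dimensions [L]

W has dimensions [L^2 M T^-2] and F has dimensions [L M T^-2].
The missing factor must have dimensions [L^2 M T^-2] / [L M T^-2] = [L], i.e. distance (d).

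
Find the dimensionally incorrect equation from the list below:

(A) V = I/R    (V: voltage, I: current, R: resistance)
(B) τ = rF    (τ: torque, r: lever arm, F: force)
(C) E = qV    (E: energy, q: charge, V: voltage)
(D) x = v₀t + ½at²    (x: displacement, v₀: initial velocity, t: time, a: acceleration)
(A) V = I/R

The equation (A) V = I/R is dimensionally incorrect.

LHS (V): [I^-1 L^2 M T^-3]
RHS (I/R): [I^3 L^-2 M^-1 T^3] ✗

The dimensions do not match. The other three equations balance.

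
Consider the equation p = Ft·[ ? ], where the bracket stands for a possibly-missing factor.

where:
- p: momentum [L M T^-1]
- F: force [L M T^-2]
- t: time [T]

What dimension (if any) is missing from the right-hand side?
Nothing is missing — the bracketed factor must be dimensionless.

p has dimensions [L M T^-1] and Ft already has dimensions [L M T^-1], so p = Ft is dimensionally complete.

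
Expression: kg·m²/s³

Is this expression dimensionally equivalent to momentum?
No

The expression kg·m²/s³ has dimensions [L^2 M T^-3], but momentum has dimensions [L M T^-1].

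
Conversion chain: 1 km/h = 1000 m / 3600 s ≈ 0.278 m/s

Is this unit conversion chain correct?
The chain is correct (no errors).

Correct: 1 km = 1000 m, 1 h = 3600 s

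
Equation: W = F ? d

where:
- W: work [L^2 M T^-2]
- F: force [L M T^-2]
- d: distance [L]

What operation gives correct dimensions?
multiplication (×): W = F × d

W [L^2 M T^-2]; F [L M T^-2]; d [L].
F × d → [L^2 M T^-2] ✓
F ÷ d → [M T^-2] ✗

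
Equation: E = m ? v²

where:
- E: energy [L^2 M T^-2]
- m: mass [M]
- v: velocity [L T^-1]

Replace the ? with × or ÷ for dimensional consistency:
multiplication (×): E = m × v²

E [L^2 M T^-2]; m [M]; v² [L^2 T^-2].
m × v² → [L^2 M T^-2] ✓
m ÷ v² → [L^-2 M T^2] ✗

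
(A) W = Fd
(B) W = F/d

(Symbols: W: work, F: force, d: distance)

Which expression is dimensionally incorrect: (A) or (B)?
(B)

(A) W = Fd: LHS [L^2 M T^-2], RHS [L^2 M T^-2] ✓
(B) W = F/d: LHS [L^2 M T^-2], RHS [M T^-2] ✗

Expression (B) W = F/d is dimensionally incorrect.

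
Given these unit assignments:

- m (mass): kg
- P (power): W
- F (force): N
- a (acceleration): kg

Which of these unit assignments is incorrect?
a

The variable a (acceleration) should have units m/s², not kg.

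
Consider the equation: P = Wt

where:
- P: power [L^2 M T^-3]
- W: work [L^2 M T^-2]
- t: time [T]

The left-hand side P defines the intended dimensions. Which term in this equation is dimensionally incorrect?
The right-hand side term Wt

P has dimensions [L^2 M T^-3], but Wt has dimensions [L^2 M T^-1], so the term Wt is dimensionally wrong for P.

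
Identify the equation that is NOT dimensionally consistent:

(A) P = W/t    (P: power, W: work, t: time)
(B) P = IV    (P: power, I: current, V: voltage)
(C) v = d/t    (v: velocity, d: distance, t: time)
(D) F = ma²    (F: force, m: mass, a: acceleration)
(D) F = ma²

The equation (D) F = ma² is dimensionally incorrect.

LHS (F): [L M T^-2]
RHS (ma²): [L^2 M T^-4] ✗

The dimensions do not match. The other three equations balance.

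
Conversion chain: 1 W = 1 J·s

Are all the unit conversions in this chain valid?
The chain is incorrect (it contains an error).

Incorrect: Watt is J/s, not J·s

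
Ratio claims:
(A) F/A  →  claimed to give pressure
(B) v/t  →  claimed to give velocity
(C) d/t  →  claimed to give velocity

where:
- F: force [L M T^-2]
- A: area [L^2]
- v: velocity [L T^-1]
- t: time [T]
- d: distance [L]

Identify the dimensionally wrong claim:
(B) v/t does not give velocity

(A) F/A: [L^-1 M T^-2] = pressure [L^-1 M T^-2] ✓
(B) v/t: [L T^-2] ≠ velocity [L T^-1] ✗
(C) d/t: [L T^-1] = velocity [L T^-1] ✓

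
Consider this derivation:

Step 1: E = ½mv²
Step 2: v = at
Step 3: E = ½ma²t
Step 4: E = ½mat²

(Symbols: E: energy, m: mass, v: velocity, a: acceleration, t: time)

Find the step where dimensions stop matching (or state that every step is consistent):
Step 3

Step 1: E = ½mv² → LHS [L^2 M T^-2], RHS [L^2 M T^-2] ✓
Step 2: v = at → LHS [L T^-1], RHS [L T^-1] ✓
Step 3: E = ½ma²t → LHS [L^2 M T^-2], RHS [L^2 M T^-3] ✗

The first dimensional inconsistency appears in step 3: E = ½ma²t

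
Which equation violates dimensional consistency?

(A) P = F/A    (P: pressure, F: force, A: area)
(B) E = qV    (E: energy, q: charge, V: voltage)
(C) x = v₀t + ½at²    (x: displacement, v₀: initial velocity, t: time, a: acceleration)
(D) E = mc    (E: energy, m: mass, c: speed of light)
(D) E = mc

The equation (D) E = mc is dimensionally incorrect.

LHS (E): [L^2 M T^-2]
RHS (mc): [L M T^-1] ✗

The dimensions do not match. The other three equations balance.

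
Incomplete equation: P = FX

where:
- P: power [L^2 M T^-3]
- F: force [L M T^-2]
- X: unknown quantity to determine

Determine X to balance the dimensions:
X = v (velocity), dimensions [L T^-1]

P has dimensions [L^2 M T^-3]; the rest of the RHS (F) has dimensions [L M T^-2].
So X must have dimensions [L T^-1] — X = v (velocity).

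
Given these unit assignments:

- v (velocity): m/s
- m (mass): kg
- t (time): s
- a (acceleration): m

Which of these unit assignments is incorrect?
a

The variable a (acceleration) should have units m/s², not m.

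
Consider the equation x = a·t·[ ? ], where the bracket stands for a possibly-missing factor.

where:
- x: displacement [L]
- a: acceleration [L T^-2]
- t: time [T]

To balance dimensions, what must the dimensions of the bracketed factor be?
[T] — time (e.g. t)

x has dimensions [L]; a·t has dimensions [L T^-1].
The bracketed factor must supply [L] / [L T^-1] = [T].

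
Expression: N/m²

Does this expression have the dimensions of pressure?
Yes

The expression N/m² has dimensions [L^-1 M T^-2], which is exactly pressure [L^-1 M T^-2].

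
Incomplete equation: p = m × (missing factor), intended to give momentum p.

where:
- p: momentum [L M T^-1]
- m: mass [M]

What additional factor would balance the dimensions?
v (velocity), dimensions [L T^-1]

p has dimensions [L M T^-1] and m has dimensions [M].
The missing factor must have dimensions [L M T^-1] / [M] = [L T^-1], i.e. velocity (v).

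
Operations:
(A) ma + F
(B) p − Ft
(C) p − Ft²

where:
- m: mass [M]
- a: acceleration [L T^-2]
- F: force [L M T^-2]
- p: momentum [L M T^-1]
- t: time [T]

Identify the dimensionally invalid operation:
(C) p − Ft²

(A) ma + F: ma [L M T^-2] and F [L M T^-2] — same dimensions ✓
(B) p − Ft: p [L M T^-1] and Ft [L M T^-1] — same dimensions ✓
(C) p − Ft²: p [L M T^-1] and Ft² [L M] — different dimensions cannot be added/subtracted ✗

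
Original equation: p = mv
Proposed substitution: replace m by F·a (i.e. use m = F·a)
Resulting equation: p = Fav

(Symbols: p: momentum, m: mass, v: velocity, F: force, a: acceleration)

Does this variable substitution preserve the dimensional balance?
No

[m] = [M] and [F·a] = [L^2 M T^-4]. These differ, so the substitution replaces a quantity by one of different dimensions and the result p = Fav has LHS [L M T^-1] vs RHS [L^3 M T^-5] — inconsistent.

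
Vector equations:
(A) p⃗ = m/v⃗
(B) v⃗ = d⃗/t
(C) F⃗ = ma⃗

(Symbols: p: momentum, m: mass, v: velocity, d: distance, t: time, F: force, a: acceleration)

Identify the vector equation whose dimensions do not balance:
(A) p⃗ = m/v⃗

(A) p⃗ = m/v⃗: LHS [L M T^-1], RHS [L^-1 M T] ✗ — momentum is mass times velocity; should be mv⃗ (and division by a vector is undefined)
(B) v⃗ = d⃗/t: LHS [L T^-1], RHS [L T^-1] ✓ — displacement (vector) divided by time (scalar)
(C) F⃗ = ma⃗: LHS [L M T^-2], RHS [L M T^-2] ✓ — Force and acceleration are vectors, mass is a scalar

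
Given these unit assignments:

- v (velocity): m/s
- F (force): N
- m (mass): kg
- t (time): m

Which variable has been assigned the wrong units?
t

The variable t (time) should have units s, not m.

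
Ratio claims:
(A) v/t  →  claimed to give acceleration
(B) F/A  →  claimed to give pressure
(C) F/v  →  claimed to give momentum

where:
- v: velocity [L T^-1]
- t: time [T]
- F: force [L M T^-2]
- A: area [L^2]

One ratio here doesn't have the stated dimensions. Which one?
(C) F/v does not give momentum

(A) v/t: [L T^-2] = acceleration [L T^-2] ✓
(B) F/A: [L^-1 M T^-2] = pressure [L^-1 M T^-2] ✓
(C) F/v: [M T^-1] ≠ momentum [L M T^-1] ✗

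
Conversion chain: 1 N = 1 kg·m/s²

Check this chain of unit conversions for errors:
The chain is correct (no errors).

Correct: Newton is defined as kg·m/s²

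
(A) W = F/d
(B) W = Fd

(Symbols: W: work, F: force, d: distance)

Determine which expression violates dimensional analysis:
(A)

(A) W = F/d: LHS [L^2 M T^-2], RHS [M T^-2] ✗
(B) W = Fd: LHS [L^2 M T^-2], RHS [L^2 M T^-2] ✓

Expression (A) W = F/d is dimensionally incorrect.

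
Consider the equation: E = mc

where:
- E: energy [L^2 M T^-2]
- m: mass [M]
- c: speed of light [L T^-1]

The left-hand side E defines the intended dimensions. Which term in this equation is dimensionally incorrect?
The right-hand side term mc

E has dimensions [L^2 M T^-2], but mc has dimensions [L M T^-1], so the term mc is dimensionally wrong for E.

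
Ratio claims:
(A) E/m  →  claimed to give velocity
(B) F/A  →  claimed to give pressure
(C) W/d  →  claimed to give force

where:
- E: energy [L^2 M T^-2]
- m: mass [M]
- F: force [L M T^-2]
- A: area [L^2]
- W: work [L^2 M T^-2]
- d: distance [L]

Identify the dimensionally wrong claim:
(A) E/m does not give velocity

(A) E/m: [L^2 T^-2] ≠ velocity [L T^-1] ✗
(B) F/A: [L^-1 M T^-2] = pressure [L^-1 M T^-2] ✓
(C) W/d: [L M T^-2] = force [L M T^-2] ✓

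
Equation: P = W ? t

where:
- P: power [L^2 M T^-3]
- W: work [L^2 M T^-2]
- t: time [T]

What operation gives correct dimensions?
division (÷): P = W ÷ t

P [L^2 M T^-3]; W [L^2 M T^-2]; t [T].
W × t → [L^2 M T^-1] ✗
W ÷ t → [L^2 M T^-3] ✓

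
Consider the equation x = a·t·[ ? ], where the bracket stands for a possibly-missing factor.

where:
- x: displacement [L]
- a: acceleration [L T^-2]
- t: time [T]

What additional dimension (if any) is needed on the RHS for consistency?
[T] — time (e.g. t)

x has dimensions [L]; a·t has dimensions [L T^-1].
The bracketed factor must supply [L] / [L T^-1] = [T].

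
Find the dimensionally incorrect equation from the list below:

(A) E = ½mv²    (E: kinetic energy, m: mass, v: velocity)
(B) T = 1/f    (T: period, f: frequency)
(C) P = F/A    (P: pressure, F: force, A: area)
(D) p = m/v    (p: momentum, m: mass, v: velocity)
(D) p = m/v

The equation (D) p = m/v is dimensionally incorrect.

LHS (p): [L M T^-1]
RHS (m/v): [L^-1 M T] ✗

The dimensions do not match. The other three equations balance.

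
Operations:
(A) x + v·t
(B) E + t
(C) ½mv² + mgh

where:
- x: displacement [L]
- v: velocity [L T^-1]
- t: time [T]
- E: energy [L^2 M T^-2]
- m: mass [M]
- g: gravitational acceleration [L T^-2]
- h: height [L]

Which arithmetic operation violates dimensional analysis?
(B) E + t

(A) x + v·t: x [L] and v·t [L] — same dimensions ✓
(B) E + t: E [L^2 M T^-2] and t [T] — different dimensions cannot be added/subtracted ✗
(C) ½mv² + mgh: ½mv² [L^2 M T^-2] and mgh [L^2 M T^-2] — same dimensions ✓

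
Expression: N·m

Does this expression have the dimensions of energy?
Yes

The expression N·m has dimensions [L^2 M T^-2], which is exactly energy [L^2 M T^-2].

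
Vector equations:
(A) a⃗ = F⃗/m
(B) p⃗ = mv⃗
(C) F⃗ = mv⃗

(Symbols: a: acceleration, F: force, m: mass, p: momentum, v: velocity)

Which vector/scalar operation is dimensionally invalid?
(C) F⃗ = mv⃗

(A) a⃗ = F⃗/m: LHS [L T^-2], RHS [L T^-2] ✓ — force (vector) divided by mass (scalar)
(B) p⃗ = mv⃗: LHS [L M T^-1], RHS [L M T^-1] ✓ — mass (scalar) times velocity (vector)
(C) F⃗ = mv⃗: LHS [L M T^-2], RHS [L M T^-1] ✗ — mass times velocity is momentum, not force; should be ma⃗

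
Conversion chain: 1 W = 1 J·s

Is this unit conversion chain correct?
The chain is incorrect (it contains an error).

Incorrect: Watt is J/s, not J·s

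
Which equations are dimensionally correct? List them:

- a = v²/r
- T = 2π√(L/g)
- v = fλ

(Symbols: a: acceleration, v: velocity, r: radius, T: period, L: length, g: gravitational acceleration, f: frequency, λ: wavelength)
Dimensionally correct: a = v²/r, T = 2π√(L/g), v = fλ
Dimensionally incorrect: none
Ordered (correct first, then incorrect): a = v²/r, T = 2π√(L/g), v = fλ

- a = v²/r: LHS [L T^-2], RHS [L T^-2] → correct ✓
- T = 2π√(L/g): LHS [T], RHS [T] → correct ✓
- v = fλ: LHS [L T^-1], RHS [L T^-1] → correct ✓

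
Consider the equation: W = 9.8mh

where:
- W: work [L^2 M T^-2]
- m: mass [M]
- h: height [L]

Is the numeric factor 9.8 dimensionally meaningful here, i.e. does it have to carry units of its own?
Yes

W has dimensions [L^2 M T^-2], while mh alone has dimensions [L M]. For the equation to balance, the factor 9.8 must carry dimensions [L T^-2] — it is a dimensional constant (a numerical value of a physical quantity with its units suppressed), not a pure number.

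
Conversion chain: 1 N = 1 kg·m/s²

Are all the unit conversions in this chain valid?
The chain is correct (no errors).

Correct: Newton is defined as kg·m/s²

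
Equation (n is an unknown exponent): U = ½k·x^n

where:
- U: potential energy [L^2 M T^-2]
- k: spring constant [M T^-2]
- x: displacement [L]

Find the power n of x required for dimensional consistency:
n = 2

U has dimensions [L^2 M T^-2]; x has dimensions [L].
The rest of the RHS has dimensions [M T^-2], so x^n must supply [L^2].
With n = 2: ½k·x^2 has dimensions [L^2 M T^-2], matching the LHS ✓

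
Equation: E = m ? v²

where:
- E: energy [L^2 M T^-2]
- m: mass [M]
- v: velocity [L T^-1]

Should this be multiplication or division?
multiplication (×): E = m × v²

E [L^2 M T^-2]; m [M]; v² [L^2 T^-2].
m × v² → [L^2 M T^-2] ✓
m ÷ v² → [L^-2 M T^2] ✗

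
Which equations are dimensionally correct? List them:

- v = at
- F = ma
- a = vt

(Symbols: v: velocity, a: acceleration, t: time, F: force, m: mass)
Dimensionally correct: v = at, F = ma
Dimensionally incorrect: a = vt
Ordered (correct first, then incorrect): v = at, F = ma, a = vt

- v = at: LHS [L T^-1], RHS [L T^-1] → correct ✓
- F = ma: LHS [L M T^-2], RHS [L M T^-2] → correct ✓
- a = vt: LHS [L T^-2], RHS [L] → incorrect ✗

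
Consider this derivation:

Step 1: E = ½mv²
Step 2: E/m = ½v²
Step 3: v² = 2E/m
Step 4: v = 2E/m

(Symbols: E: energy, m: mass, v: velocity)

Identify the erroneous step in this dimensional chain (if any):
Step 4

Step 1: E = ½mv² → LHS [L^2 M T^-2], RHS [L^2 M T^-2] ✓
Step 2: E/m = ½v² → LHS [L^2 T^-2], RHS [L^2 T^-2] ✓
Step 3: v² = 2E/m → LHS [L^2 T^-2], RHS [L^2 T^-2] ✓
Step 4: v = 2E/m → LHS [L T^-1], RHS [L^2 T^-2] ✗

The first dimensional inconsistency appears in step 4: v = 2E/m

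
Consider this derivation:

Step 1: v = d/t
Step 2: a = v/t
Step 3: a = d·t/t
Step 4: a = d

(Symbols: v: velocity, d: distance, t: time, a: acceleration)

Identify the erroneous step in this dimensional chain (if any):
Step 3

Step 1: v = d/t → LHS [L T^-1], RHS [L T^-1] ✓
Step 2: a = v/t → LHS [L T^-2], RHS [L T^-2] ✓
Step 3: a = d·t/t → LHS [L T^-2], RHS [L] ✗

The first dimensional inconsistency appears in step 3: a = d·t/t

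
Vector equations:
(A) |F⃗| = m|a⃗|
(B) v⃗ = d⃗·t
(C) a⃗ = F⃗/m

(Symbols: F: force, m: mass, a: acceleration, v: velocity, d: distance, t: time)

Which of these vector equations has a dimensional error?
(B) v⃗ = d⃗·t

(A) |F⃗| = m|a⃗|: LHS [L M T^-2], RHS [L M T^-2] ✓ — magnitudes of vectors are scalars
(B) v⃗ = d⃗·t: LHS [L T^-1], RHS [L T] ✗ — velocity is displacement per time; should be d⃗/t
(C) a⃗ = F⃗/m: LHS [L T^-2], RHS [L T^-2] ✓ — force (vector) divided by mass (scalar)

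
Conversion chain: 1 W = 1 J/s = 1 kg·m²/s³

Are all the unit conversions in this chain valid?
The chain is correct (no errors).

Correct: Watt is Joule per second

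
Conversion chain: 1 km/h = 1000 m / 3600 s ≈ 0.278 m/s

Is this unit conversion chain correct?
The chain is correct (no errors).

Correct: 1 km = 1000 m, 1 h = 3600 s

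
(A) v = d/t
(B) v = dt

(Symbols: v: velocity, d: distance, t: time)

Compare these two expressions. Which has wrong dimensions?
(B)

(A) v = d/t: LHS [L T^-1], RHS [L T^-1] ✓
(B) v = dt: LHS [L T^-1], RHS [L T] ✗

Expression (B) v = dt is dimensionally incorrect.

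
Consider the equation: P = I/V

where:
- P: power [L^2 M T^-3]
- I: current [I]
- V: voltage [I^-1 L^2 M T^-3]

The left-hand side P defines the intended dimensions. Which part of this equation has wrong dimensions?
The right-hand side term I/V

P has dimensions [L^2 M T^-3], but I/V has dimensions [I^2 L^-2 M^-1 T^3], so the term I/V is dimensionally wrong for P.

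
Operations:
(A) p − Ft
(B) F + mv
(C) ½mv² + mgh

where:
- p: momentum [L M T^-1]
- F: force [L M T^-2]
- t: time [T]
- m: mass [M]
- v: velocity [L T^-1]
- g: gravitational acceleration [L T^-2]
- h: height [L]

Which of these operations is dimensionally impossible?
(B) F + mv

(A) p − Ft: p [L M T^-1] and Ft [L M T^-1] — same dimensions ✓
(B) F + mv: F [L M T^-2] and mv [L M T^-1] — different dimensions cannot be added/subtracted ✗
(C) ½mv² + mgh: ½mv² [L^2 M T^-2] and mgh [L^2 M T^-2] — same dimensions ✓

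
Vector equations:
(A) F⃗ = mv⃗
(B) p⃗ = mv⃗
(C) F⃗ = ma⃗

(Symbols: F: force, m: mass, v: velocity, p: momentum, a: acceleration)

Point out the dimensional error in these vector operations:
(A) F⃗ = mv⃗

(A) F⃗ = mv⃗: LHS [L M T^-2], RHS [L M T^-1] ✗ — mass times velocity is momentum, not force; should be ma⃗
(B) p⃗ = mv⃗: LHS [L M T^-1], RHS [L M T^-1] ✓ — mass (scalar) times velocity (vector)
(C) F⃗ = ma⃗: LHS [L M T^-2], RHS [L M T^-2] ✓ — Force and acceleration are vectors, mass is a scalar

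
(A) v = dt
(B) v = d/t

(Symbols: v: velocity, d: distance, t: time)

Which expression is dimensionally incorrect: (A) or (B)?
(A)

(A) v = dt: LHS [L T^-1], RHS [L T] ✗
(B) v = d/t: LHS [L T^-1], RHS [L T^-1] ✓

Expression (A) v = dt is dimensionally incorrect.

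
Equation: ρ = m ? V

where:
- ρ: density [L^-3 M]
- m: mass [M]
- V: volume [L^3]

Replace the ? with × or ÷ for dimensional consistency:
division (÷): ρ = m ÷ V

ρ [L^-3 M]; m [M]; V [L^3].
m × V → [L^3 M] ✗
m ÷ V → [L^-3 M] ✓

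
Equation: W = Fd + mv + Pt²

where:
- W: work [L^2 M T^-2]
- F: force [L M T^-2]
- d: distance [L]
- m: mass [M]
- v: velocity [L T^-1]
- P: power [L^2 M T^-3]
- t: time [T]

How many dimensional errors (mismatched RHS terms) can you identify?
2

LHS W: [L^2 M T^-2]
- Fd: [L^2 M T^-2] ✓
- mv: [L M T^-1] ✗
- Pt²: [L^2 M T^-1] ✗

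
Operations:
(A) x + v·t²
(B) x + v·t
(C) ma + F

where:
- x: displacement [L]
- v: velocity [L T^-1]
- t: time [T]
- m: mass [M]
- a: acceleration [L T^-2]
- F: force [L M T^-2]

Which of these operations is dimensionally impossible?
(A) x + v·t²

(A) x + v·t²: x [L] and v·t² [L T] — different dimensions cannot be added/subtracted ✗
(B) x + v·t: x [L] and v·t [L] — same dimensions ✓
(C) ma + F: ma [L M T^-2] and F [L M T^-2] — same dimensions ✓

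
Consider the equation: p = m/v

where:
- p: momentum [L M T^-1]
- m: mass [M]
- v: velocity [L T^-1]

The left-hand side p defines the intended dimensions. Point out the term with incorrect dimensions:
The right-hand side term m/v

p has dimensions [L M T^-1], but m/v has dimensions [L^-1 M T], so the term m/v is dimensionally wrong for p.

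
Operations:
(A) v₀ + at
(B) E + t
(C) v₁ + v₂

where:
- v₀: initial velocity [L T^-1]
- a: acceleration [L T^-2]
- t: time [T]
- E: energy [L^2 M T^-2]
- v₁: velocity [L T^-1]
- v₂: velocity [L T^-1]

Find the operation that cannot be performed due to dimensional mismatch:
(B) E + t

(A) v₀ + at: v₀ [L T^-1] and at [L T^-1] — same dimensions ✓
(B) E + t: E [L^2 M T^-2] and t [T] — different dimensions cannot be added/subtracted ✗
(C) v₁ + v₂: v₁ [L T^-1] and v₂ [L T^-1] — same dimensions ✓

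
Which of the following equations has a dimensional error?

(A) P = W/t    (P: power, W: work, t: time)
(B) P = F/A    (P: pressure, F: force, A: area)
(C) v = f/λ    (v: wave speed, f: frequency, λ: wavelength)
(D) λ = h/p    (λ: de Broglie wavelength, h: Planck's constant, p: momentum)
(C) v = f/λ

The equation (C) v = f/λ is dimensionally incorrect.

LHS (v): [L T^-1]
RHS (f/λ): [L^-1 T^-1] ✗

The dimensions do not match. The other three equations balance.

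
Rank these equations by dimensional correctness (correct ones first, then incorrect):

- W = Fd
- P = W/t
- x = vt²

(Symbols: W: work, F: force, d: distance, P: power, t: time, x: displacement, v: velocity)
Dimensionally correct: W = Fd, P = W/t
Dimensionally incorrect: x = vt²
Ordered (correct first, then incorrect): W = Fd, P = W/t, x = vt²

- W = Fd: LHS [L^2 M T^-2], RHS [L^2 M T^-2] → correct ✓
- P = W/t: LHS [L^2 M T^-3], RHS [L^2 M T^-3] → correct ✓
- x = vt²: LHS [L], RHS [L T] → incorrect ✗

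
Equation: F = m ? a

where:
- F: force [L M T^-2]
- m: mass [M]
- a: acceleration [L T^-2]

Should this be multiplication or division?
multiplication (×): F = m × a

F [L M T^-2]; m [M]; a [L T^-2].
m × a → [L M T^-2] ✓
m ÷ a → [L^-1 M T^2] ✗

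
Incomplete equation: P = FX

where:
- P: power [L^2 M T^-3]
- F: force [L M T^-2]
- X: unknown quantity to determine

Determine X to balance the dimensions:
X = v (velocity), dimensions [L T^-1]

P has dimensions [L^2 M T^-3]; the rest of the RHS (F) has dimensions [L M T^-2].
So X must have dimensions [L T^-1] — X = v (velocity).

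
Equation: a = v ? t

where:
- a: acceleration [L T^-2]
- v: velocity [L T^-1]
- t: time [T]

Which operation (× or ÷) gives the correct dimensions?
division (÷): a = v ÷ t

a [L T^-2]; v [L T^-1]; t [T].
v × t → [L] ✗
v ÷ t → [L T^-2] ✓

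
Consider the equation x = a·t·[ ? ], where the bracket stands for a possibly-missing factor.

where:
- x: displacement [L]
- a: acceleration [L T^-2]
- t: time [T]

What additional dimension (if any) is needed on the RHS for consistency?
[T] — time (e.g. t)

x has dimensions [L]; a·t has dimensions [L T^-1].
The bracketed factor must supply [L] / [L T^-1] = [T].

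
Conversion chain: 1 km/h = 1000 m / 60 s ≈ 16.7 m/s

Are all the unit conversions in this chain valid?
The chain is incorrect (it contains an error).

Incorrect: 1 h = 3600 s, not 60 s (1 km/h ≈ 0.278 m/s)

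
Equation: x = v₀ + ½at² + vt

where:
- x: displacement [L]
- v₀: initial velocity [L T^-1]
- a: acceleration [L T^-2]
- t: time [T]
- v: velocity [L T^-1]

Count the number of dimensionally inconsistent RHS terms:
1

LHS x: [L]
- v₀: [L T^-1] ✗
- ½at²: [L] ✓
- vt: [L] ✓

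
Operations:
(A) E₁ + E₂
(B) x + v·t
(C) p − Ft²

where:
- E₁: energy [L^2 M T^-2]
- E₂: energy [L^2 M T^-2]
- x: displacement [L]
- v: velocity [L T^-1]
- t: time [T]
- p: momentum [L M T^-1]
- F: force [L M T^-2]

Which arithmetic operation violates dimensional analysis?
(C) p − Ft²

(A) E₁ + E₂: E₁ [L^2 M T^-2] and E₂ [L^2 M T^-2] — same dimensions ✓
(B) x + v·t: x [L] and v·t [L] — same dimensions ✓
(C) p − Ft²: p [L M T^-1] and Ft² [L M] — different dimensions cannot be added/subtracted ✗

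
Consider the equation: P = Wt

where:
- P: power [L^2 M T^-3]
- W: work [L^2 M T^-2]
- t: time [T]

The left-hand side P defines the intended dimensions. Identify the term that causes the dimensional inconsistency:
The right-hand side term Wt

P has dimensions [L^2 M T^-3], but Wt has dimensions [L^2 M T^-1], so the term Wt is dimensionally wrong for P.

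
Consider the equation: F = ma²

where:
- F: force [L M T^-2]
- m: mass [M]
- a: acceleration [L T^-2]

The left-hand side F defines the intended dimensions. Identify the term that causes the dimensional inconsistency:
The right-hand side term ma²

F has dimensions [L M T^-2], but ma² has dimensions [L^2 M T^-4], so the term ma² is dimensionally wrong for F.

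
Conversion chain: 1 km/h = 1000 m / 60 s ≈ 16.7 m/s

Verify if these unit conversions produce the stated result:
The chain is incorrect (it contains an error).

Incorrect: 1 h = 3600 s, not 60 s (1 km/h ≈ 0.278 m/s)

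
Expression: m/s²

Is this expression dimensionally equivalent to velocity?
No

The expression m/s² has dimensions [L T^-2], but velocity has dimensions [L T^-1].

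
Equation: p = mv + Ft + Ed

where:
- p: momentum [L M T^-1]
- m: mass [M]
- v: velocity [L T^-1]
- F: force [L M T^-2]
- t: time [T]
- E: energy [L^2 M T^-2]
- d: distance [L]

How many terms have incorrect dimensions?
1

LHS p: [L M T^-1]
- mv: [L M T^-1] ✓
- Ft: [L M T^-1] ✓
- Ed: [L^3 M T^-2] ✗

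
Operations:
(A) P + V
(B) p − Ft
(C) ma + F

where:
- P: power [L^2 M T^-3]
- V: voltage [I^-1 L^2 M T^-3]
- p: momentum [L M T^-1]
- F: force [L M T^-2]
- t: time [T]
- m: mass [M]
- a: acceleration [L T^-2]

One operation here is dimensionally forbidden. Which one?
(A) P + V

(A) P + V: P [L^2 M T^-3] and V [I^-1 L^2 M T^-3] — different dimensions cannot be added/subtracted ✗
(B) p − Ft: p [L M T^-1] and Ft [L M T^-1] — same dimensions ✓
(C) ma + F: ma [L M T^-2] and F [L M T^-2] — same dimensions ✓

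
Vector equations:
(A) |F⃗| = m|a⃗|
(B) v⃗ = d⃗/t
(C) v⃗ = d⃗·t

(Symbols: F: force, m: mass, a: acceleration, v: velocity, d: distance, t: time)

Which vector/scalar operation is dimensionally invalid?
(C) v⃗ = d⃗·t

(A) |F⃗| = m|a⃗|: LHS [L M T^-2], RHS [L M T^-2] ✓ — magnitudes of vectors are scalars
(B) v⃗ = d⃗/t: LHS [L T^-1], RHS [L T^-1] ✓ — displacement (vector) divided by time (scalar)
(C) v⃗ = d⃗·t: LHS [L T^-1], RHS [L T] ✗ — velocity is displacement per time; should be d⃗/t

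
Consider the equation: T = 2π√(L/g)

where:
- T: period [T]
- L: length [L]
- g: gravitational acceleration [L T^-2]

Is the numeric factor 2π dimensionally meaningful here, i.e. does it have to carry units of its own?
No

T has dimensions [T] and √(L/g) already has dimensions [T], so the equation balances without 2π contributing any dimensions. 2π is a pure (dimensionless) number; changing or removing it would not affect dimensional consistency.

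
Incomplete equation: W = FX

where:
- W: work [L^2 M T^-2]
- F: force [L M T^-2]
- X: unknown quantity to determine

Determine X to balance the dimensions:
X = d (distance), dimensions [L]

W has dimensions [L^2 M T^-2]; the rest of the RHS (F) has dimensions [L M T^-2].
So X must have dimensions [L] — X = d (distance).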